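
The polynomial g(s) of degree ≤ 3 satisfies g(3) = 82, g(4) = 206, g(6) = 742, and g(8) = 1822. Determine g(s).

Using the Lagrange interpolation formula with nodes 3, 4, 6, 8:
  L_0(s) = (s - 4)(s - 6)(s - 8) / -15
  L_1(s) = (s - 3)(s - 6)(s - 8) / 8
  L_2(s) = (s - 3)(s - 4)(s - 8) / -12
  L_3(s) = (s - 3)(s - 4)(s - 6) / 40
Then g(s) = 82·L_0(s) + 206·L_1(s) + 742·L_2(s) + 1822·L_3(s).
Expanding and collecting terms gives g(s) = 4s^3 - 4s^2 + 4s - 2.
Check: g(6) = 742. ✓

g(s) = 4s^3 - 4s^2 + 4s - 2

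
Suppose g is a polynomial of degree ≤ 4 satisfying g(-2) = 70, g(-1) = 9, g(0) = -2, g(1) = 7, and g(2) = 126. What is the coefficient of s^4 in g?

Write g(s) = as^4 + bs^3 + cs^2 + ds + e. Substituting each data point gives a linear system:
  16a - 8b + 4c - 2d + e = 70
  a - b + c - d + e = 9
  e = -2
  a + b + c + d + e = 7
  16a + 8b + 4c + 2d + e = 126
Solving the system yields a = 5, b = 5, c = 5, d = -6, e = -2.
So g(s) = 5s⁴ + 5s³ + 5s² - 6s - 2.
The leading coefficient is 5.

5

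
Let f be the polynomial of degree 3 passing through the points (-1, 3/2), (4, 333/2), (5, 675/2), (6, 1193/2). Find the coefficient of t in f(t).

Write f(t) = at^3 + bt^2 + ct + d. Substituting each data point gives a linear system:
  -a + b - c + d = 3/2
  64a + 16b + 4c + d = 333/2
  125a + 25b + 5c + d = 675/2
  216a + 36b + 6c + d = 1193/2
Solving the system yields a = 3, b = -1, c = -3, d = 5/2.
So f(t) = 3t^3 - t^2 - 3t + 5/2.
The coefficient of t is -3.

-3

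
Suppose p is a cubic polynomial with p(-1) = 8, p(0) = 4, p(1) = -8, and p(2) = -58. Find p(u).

p(u) = -5u^3 - 4u^2 - 3u + 4

Write p(u) = au^3 + bu^2 + cu + d. Substituting each data point gives a linear system:
  -a + b - c + d = 8
  d = 4
  a + b + c + d = -8
  8a + 4b + 2c + d = -58
Solving the system yields a = -5, b = -4, c = -3, d = 4.
So p(u) = -5u^3 - 4u^2 - 3u + 4.
Check: p(1) = -8. ✓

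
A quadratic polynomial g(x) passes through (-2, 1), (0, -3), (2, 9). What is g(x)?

g(x) = 2x^2 + 2x - 3

Write g(x) = ax^2 + bx + c. Substituting each data point gives a linear system:
  4a - 2b + c = 1
  c = -3
  4a + 2b + c = 9
Solving the system yields a = 2, b = 2, c = -3.
So g(x) = 2x² + 2x - 3.
Check: g(0) = -3. ✓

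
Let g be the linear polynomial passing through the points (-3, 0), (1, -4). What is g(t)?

Write g(t) = at + b. Substituting each data point gives a linear system:
  -3a + b = 0
  a + b = -4
Solving the system yields a = -1, b = -3.
So g(t) = -t - 3.
Check: g(1) = -4. ✓

g(t) = -t - 3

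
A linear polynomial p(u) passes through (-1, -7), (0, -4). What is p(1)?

Write p(u) = au + b. Substituting each data point gives a linear system:
  -a + b = -7
  b = -4
Solving the system yields a = 3, b = -4.
So p(u) = 3u - 4.
Then p(1) = -1.

-1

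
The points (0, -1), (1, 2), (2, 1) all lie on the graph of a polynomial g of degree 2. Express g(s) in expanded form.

g(s) = -2s^2 + 5s - 1

Using the Lagrange interpolation formula with nodes 0, 1, 2:
  L_0(s) = (s - 1)(s - 2) / 2
  L_1(s) = s(s - 2) / -1
  L_2(s) = s(s - 1) / 2
Then g(s) = -1·L_0(s) + 2·L_1(s) + 1·L_2(s).
Expanding and collecting terms gives g(s) = -2s^2 + 5s - 1.
Check: g(0) = -1. ✓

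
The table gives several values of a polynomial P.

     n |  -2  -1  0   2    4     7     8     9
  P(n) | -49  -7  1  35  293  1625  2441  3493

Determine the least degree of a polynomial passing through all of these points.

Divided differences on the nodes -2, -1, 0, 2, 4, 7, 8, 9:
  order 0: -49  -7  1  35  293  1625  2441  3493
  order 1: 42  8  17  129  444  816  1052
  order 2: -17  3  28  63  93  118
  order 3: 5  5  5  5  5
  order 4: 0  0  0  0
  order 5: 0  0  0
  order 6: 0  0
  order 7: 0
The order-3 divided differences are all 5 (nonzero) and every higher order vanishes, so the data lies on a polynomial of degree exactly 3.

3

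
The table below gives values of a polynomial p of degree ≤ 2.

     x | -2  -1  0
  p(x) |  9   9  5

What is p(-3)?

Using the Lagrange interpolation formula with nodes -2, -1, 0:
  L_0(x) = (x + 1)x / 2
  L_1(x) = (x + 2)x / -1
  L_2(x) = (x + 2)(x + 1) / 2
Then p(x) = 9·L_0(x) + 9·L_1(x) + 5·L_2(x).
Expanding and collecting terms gives p(x) = -2x² - 6x + 5.
Evaluating at x = -3: p(-3) = 5.

5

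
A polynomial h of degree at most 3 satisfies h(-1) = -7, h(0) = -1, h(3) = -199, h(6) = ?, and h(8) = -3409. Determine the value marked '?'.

-1477

The 4 known points determine the degree-3 polynomial uniquely.
Write h(s) = as^3 + bs^2 + cs + d. Substituting each data point gives a linear system:
  -a + b - c + d = -7
  d = -1
  27a + 9b + 3c + d = -199
  512a + 64b + 8c + d = -3409
Solving the system yields a = -6, b = -6, c = 6, d = -1.
So h(s) = -6s³ - 6s² + 6s - 1.
Then h(6) = -1477.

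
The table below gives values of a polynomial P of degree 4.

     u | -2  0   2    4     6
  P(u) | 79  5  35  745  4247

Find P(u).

P(u) = 4u^4 - 4u^3 - 3u^2 + 5u + 5

Using the Lagrange interpolation formula with nodes -2, 0, 2, 4, 6:
  L_0(u) = u(u - 2)(u - 4)(u - 6) / 384
  L_1(u) = (u + 2)(u - 2)(u - 4)(u - 6) / -96
  L_2(u) = (u + 2)u(u - 4)(u - 6) / 64
  L_3(u) = (u + 2)u(u - 2)(u - 6) / -96
  L_4(u) = (u + 2)u(u - 2)(u - 4) / 384
Then P(u) = 79·L_0(u) + 5·L_1(u) + 35·L_2(u) + 745·L_3(u) + 4247·L_4(u).
Expanding and collecting terms gives P(u) = 4u⁴ - 4u³ - 3u² + 5u + 5.
Check: P(0) = 5. ✓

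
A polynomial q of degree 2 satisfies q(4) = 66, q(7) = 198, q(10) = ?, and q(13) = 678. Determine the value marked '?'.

402

The 3 known points determine the degree-2 polynomial uniquely.
Write q(x) = ax^2 + bx + c. Substituting each data point gives a linear system:
  16a + 4b + c = 66
  49a + 7b + c = 198
  169a + 13b + c = 678
Solving the system yields a = 4, b = 0, c = 2.
So q(x) = 4x² + 2.
Then q(10) = 402.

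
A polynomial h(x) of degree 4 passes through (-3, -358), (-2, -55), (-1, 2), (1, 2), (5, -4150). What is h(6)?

-8503

Using the Lagrange interpolation formula with nodes -3, -2, -1, 1, 5:
  L_0(x) = (x + 2)(x + 1)(x - 1)(x - 5) / 64
  L_1(x) = (x + 3)(x + 1)(x - 1)(x - 5) / -21
  L_2(x) = (x + 3)(x + 2)(x - 1)(x - 5) / 24
  L_3(x) = (x + 3)(x + 2)(x + 1)(x - 5) / -96
  L_4(x) = (x + 3)(x + 2)(x + 1)(x - 1) / 1344
Then h(x) = -358·L_0(x) - 55·L_1(x) + 2·L_2(x) + 2·L_3(x) - 4150·L_4(x).
Expanding and collecting terms gives h(x) = -6x^4 - 4x^3 + 3x^2 + 4x + 5.
Evaluating at x = 6: h(6) = -8503.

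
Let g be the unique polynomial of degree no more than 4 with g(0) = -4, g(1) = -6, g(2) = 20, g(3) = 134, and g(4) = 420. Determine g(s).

Using the Lagrange interpolation formula with nodes 0, 1, 2, 3, 4:
  L_0(s) = (s - 1)(s - 2)(s - 3)(s - 4) / 24
  L_1(s) = s(s - 2)(s - 3)(s - 4) / -6
  L_2(s) = s(s - 1)(s - 3)(s - 4) / 4
  L_3(s) = s(s - 1)(s - 2)(s - 4) / -6
  L_4(s) = s(s - 1)(s - 2)(s - 3) / 24
Then g(s) = -4·L_0(s) - 6·L_1(s) + 20·L_2(s) + 134·L_3(s) + 420·L_4(s).
Expanding and collecting terms gives g(s) = s⁴ + 4s³ - 5s² - 2s - 4.
Check: g(0) = -4. ✓

g(s) = s^4 + 4s^3 - 5s^2 - 2s - 4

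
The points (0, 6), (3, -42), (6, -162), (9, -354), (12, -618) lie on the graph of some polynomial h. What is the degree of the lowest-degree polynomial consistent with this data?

2

Forward differences of the values at n = 0, 3, 6, 9, 12:
  h  : 6  -42  -162  -354  -618
  Δ  : -48  -120  -192  -264
  Δ^2: -72  -72  -72
  Δ^3: 0  0
  Δ^4: 0
The second differences are constant (-72) and nonzero, while all higher differences vanish, so the minimal degree is 2.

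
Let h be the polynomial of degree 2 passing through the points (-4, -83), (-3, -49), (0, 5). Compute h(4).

Write h(u) = au^2 + bu + c. Substituting each data point gives a linear system:
  16a - 4b + c = -83
  9a - 3b + c = -49
  c = 5
Solving the system yields a = -4, b = 6, c = 5.
So h(u) = -4u^2 + 6u + 5.
Then h(4) = -35.

-35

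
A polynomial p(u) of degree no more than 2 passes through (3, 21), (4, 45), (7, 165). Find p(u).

p(u) = 4u^2 - 4u - 3

Write p(u) = au^2 + bu + c. Substituting each data point gives a linear system:
  9a + 3b + c = 21
  16a + 4b + c = 45
  49a + 7b + c = 165
Solving the system yields a = 4, b = -4, c = -3.
So p(u) = 4u² - 4u - 3.
Check: p(4) = 45. ✓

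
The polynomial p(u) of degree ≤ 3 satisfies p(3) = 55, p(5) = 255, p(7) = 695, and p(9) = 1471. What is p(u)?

Write p(u) = au^3 + bu^2 + cu + d. Substituting each data point gives a linear system:
  27a + 9b + 3c + d = 55
  125a + 25b + 5c + d = 255
  343a + 49b + 7c + d = 695
  729a + 81b + 9c + d = 1471
Solving the system yields a = 2, b = 0, c = 2, d = -5.
So p(u) = 2u³ + 2u - 5.
Check: p(3) = 55. ✓

p(u) = 2u^3 + 2u - 5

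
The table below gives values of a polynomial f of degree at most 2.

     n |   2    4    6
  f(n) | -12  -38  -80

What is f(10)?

Using the Lagrange interpolation formula with nodes 2, 4, 6:
  L_0(n) = (n - 4)(n - 6) / 8
  L_1(n) = (n - 2)(n - 6) / -4
  L_2(n) = (n - 2)(n - 4) / 8
Then f(n) = -12·L_0(n) - 38·L_1(n) - 80·L_2(n).
Expanding and collecting terms gives f(n) = -2n² - n - 2.
Evaluating at n = 10: f(10) = -212.

-212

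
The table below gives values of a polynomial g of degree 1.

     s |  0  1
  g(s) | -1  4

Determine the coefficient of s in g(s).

Write g(s) = as + b. Substituting each data point gives a linear system:
  b = -1
  a + b = 4
Solving the system yields a = 5, b = -1.
So g(s) = 5s - 1.
The leading coefficient is 5.

5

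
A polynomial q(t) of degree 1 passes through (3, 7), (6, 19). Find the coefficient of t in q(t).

Write q(t) = at + b. Substituting each data point gives a linear system:
  3a + b = 7
  6a + b = 19
Solving the system yields a = 4, b = -5.
So q(t) = 4t - 5.
The leading coefficient is 4.

4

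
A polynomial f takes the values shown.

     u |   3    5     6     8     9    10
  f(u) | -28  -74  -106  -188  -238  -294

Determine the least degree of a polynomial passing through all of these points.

Divided differences on the nodes 3, 5, 6, 8, 9, 10:
  order 0: -28  -74  -106  -188  -238  -294
  order 1: -23  -32  -41  -50  -56
  order 2: -3  -3  -3  -3
  order 3: 0  0  0
  order 4: 0  0
  order 5: 0
The order-2 divided differences are all -3 (nonzero) and every higher order vanishes, so the data lies on a polynomial of degree exactly 2.

2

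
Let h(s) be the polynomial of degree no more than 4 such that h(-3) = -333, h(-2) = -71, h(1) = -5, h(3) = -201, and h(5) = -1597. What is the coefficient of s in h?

Write h(s) = as^4 + bs^3 + cs^2 + ds + e. Substituting each data point gives a linear system:
  81a - 27b + 9c - 3d + e = -333
  16a - 8b + 4c - 2d + e = -71
  a + b + c + d + e = -5
  81a + 27b + 9c + 3d + e = -201
  625a + 125b + 25c + 5d + e = -1597
Solving the system yields a = -3, b = 3, c = -3, d = -5, e = 3.
So h(s) = -3s⁴ + 3s³ - 3s² - 5s + 3.
The coefficient of s is -5.

-5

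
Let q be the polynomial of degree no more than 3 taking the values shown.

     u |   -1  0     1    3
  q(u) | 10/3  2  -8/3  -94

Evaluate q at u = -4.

Using the Lagrange interpolation formula with nodes -1, 0, 1, 3:
  L_0(u) = u(u - 1)(u - 3) / -8
  L_1(u) = (u + 1)(u - 1)(u - 3) / 3
  L_2(u) = (u + 1)u(u - 3) / -4
  L_3(u) = (u + 1)u(u - 1) / 24
Then q(u) = 10/3·L_0(u) + 2·L_1(u) - 8/3·L_2(u) - 94·L_3(u).
Expanding and collecting terms gives q(u) = -3u^3 - (5/3)u^2 + 2.
Evaluating at u = -4: q(-4) = 502/3.

502/3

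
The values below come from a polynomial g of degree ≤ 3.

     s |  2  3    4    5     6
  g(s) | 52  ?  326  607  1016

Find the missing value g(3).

149

On equispaced nodes a degree-3 polynomial has vanishing fourth forward difference, so
  g(2) - 4·g(3) + 6·g(4) - 4·g(5) + g(6) = 0.
Substituting the known values and solving for g(3):
  -4·g(3) = -596
  g(3) = 149.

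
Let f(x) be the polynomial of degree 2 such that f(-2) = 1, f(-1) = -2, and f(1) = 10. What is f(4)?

Write f(x) = ax^2 + bx + c. Substituting each data point gives a linear system:
  4a - 2b + c = 1
  a - b + c = -2
  a + b + c = 10
Solving the system yields a = 3, b = 6, c = 1.
So f(x) = 3x^2 + 6x + 1.
Then f(4) = 73.

73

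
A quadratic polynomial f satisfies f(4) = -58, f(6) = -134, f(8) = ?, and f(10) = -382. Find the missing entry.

The 3 known points determine the degree-2 polynomial uniquely.
Write f(x) = ax^2 + bx + c. Substituting each data point gives a linear system:
  16a + 4b + c = -58
  36a + 6b + c = -134
  100a + 10b + c = -382
Solving the system yields a = -4, b = 2, c = -2.
So f(x) = -4x^2 + 2x - 2.
Then f(8) = -242.

-242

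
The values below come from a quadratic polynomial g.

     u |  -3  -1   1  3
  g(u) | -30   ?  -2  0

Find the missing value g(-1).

-12

The 3 known points determine the degree-2 polynomial uniquely.
Write g(u) = au^2 + bu + c. Substituting each data point gives a linear system:
  9a - 3b + c = -30
  a + b + c = -2
  9a + 3b + c = 0
Solving the system yields a = -1, b = 5, c = -6.
So g(u) = -u^2 + 5u - 6.
Then g(-1) = -12.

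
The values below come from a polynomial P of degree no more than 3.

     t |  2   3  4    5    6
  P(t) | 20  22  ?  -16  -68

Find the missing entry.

The 4 known points determine the degree-3 polynomial uniquely.
Write P(t) = at^3 + bt^2 + ct + d. Substituting each data point gives a linear system:
  8a + 4b + 2c + d = 20
  27a + 9b + 3c + d = 22
  125a + 25b + 5c + d = -16
  216a + 36b + 6c + d = -68
Solving the system yields a = -1, b = 3, c = 6, d = 4.
So P(t) = -t^3 + 3t^2 + 6t + 4.
Then P(4) = 12.

12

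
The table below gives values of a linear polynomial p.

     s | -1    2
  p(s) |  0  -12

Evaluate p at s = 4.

-20

Using the Lagrange interpolation formula with nodes -1, 2:
  L_0(s) = (s - 2) / -3
  L_1(s) = (s + 1) / 3
Then p(s) = 0·L_0(s) - 12·L_1(s).
Expanding and collecting terms gives p(s) = -4s - 4.
Evaluating at s = 4: p(4) = -20.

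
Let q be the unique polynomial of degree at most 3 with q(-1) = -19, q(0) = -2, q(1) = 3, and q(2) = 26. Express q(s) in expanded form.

q(s) = 5s^3 - 6s^2 + 6s - 2

Write q(s) = as^3 + bs^2 + cs + d. Substituting each data point gives a linear system:
  -a + b - c + d = -19
  d = -2
  a + b + c + d = 3
  8a + 4b + 2c + d = 26
Solving the system yields a = 5, b = -6, c = 6, d = -2.
So q(s) = 5s³ - 6s² + 6s - 2.
Check: q(0) = -2. ✓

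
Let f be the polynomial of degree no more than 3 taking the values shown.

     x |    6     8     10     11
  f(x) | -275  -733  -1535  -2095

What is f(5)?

-145

Using the Lagrange interpolation formula with nodes 6, 8, 10, 11:
  L_0(x) = (x - 8)(x - 10)(x - 11) / -40
  L_1(x) = (x - 6)(x - 10)(x - 11) / 12
  L_2(x) = (x - 6)(x - 8)(x - 11) / -8
  L_3(x) = (x - 6)(x - 8)(x - 10) / 15
Then f(x) = -275·L_0(x) - 733·L_1(x) - 1535·L_2(x) - 2095·L_3(x).
Expanding and collecting terms gives f(x) = -2x³ + 5x² - 3x - 5.
Evaluating at x = 5: f(5) = -145.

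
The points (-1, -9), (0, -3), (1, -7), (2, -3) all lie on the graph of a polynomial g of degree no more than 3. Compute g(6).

Using the Lagrange interpolation formula with nodes -1, 0, 1, 2:
  L_0(t) = t(t - 1)(t - 2) / -6
  L_1(t) = (t + 1)(t - 1)(t - 2) / 2
  L_2(t) = (t + 1)t(t - 2) / -2
  L_3(t) = (t + 1)t(t - 1) / 6
Then g(t) = -9·L_0(t) - 3·L_1(t) - 7·L_2(t) - 3·L_3(t).
Expanding and collecting terms gives g(t) = 3t³ - 5t² - 2t - 3.
Evaluating at t = 6: g(6) = 453.

453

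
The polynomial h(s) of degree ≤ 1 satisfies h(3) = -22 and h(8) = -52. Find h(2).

-16

Write h(s) = as + b. Substituting each data point gives a linear system:
  3a + b = -22
  8a + b = -52
Solving the system yields a = -6, b = -4.
So h(s) = -6s - 4.
Then h(2) = -16.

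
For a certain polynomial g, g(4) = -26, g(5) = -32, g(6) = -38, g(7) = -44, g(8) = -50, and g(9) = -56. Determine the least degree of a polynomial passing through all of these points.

1

Forward differences of the values at n = 4, 5, 6, 7, 8, 9:
  g  : -26  -32  -38  -44  -50  -56
  Δ  : -6  -6  -6  -6  -6
  Δ^2: 0  0  0  0
  Δ^3: 0  0  0
  Δ^4: 0  0
  Δ^5: 0
The first differences are constant (-6) and nonzero, while all higher differences vanish, so the minimal degree is 1.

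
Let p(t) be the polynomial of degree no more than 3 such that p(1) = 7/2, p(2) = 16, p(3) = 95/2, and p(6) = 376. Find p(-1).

Using the Lagrange interpolation formula with nodes 1, 2, 3, 6:
  L_0(t) = (t - 2)(t - 3)(t - 6) / -10
  L_1(t) = (t - 1)(t - 3)(t - 6) / 4
  L_2(t) = (t - 1)(t - 2)(t - 6) / -6
  L_3(t) = (t - 1)(t - 2)(t - 3) / 60
Then p(t) = 7/2·L_0(t) + 16·L_1(t) + 95/2·L_2(t) + 376·L_3(t).
Expanding and collecting terms gives p(t) = 2t^3 - (5/2)t^2 + 6t - 2.
Evaluating at t = -1: p(-1) = -25/2.

-25/2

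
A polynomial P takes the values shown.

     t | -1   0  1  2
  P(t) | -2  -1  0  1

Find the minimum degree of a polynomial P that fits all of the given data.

1

Forward differences of the values at t = -1, 0, 1, 2:
  P  : -2  -1  0  1
  Δ  : 1  1  1
  Δ^2: 0  0
  Δ^3: 0
The first differences are constant (1) and nonzero, while all higher differences vanish, so the minimal degree is 1.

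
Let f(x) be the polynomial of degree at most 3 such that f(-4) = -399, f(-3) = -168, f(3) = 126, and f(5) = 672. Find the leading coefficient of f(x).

6

Write f(x) = ax^3 + bx^2 + cx + d. Substituting each data point gives a linear system:
  -64a + 16b - 4c + d = -399
  -27a + 9b - 3c + d = -168
  27a + 9b + 3c + d = 126
  125a + 25b + 5c + d = 672
Solving the system yields a = 6, b = -2, c = -5, d = -3.
So f(x) = 6x^3 - 2x^2 - 5x - 3.
The leading coefficient is 6.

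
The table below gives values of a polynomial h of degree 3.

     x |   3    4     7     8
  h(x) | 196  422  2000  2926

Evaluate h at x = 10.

5558

Write h(x) = ax^3 + bx^2 + cx + d. Substituting each data point gives a linear system:
  27a + 9b + 3c + d = 196
  64a + 16b + 4c + d = 422
  343a + 49b + 7c + d = 2000
  512a + 64b + 8c + d = 2926
Solving the system yields a = 5, b = 5, c = 6, d = -2.
So h(x) = 5x^3 + 5x^2 + 6x - 2.
Then h(10) = 5558.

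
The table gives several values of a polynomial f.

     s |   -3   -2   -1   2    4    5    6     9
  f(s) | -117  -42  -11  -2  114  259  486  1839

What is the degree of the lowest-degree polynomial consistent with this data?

3

Divided differences on the nodes -3, -2, -1, 2, 4, 5, 6, 9:
  order 0: -117  -42  -11  -2  114  259  486  1839
  order 1: 75  31  3  58  145  227  451
  order 2: -22  -7  11  29  41  56
  order 3: 3  3  3  3  3
  order 4: 0  0  0  0
  order 5: 0  0  0
  order 6: 0  0
  order 7: 0
The order-3 divided differences are all 3 (nonzero) and every higher order vanishes, so the data lies on a polynomial of degree exactly 3.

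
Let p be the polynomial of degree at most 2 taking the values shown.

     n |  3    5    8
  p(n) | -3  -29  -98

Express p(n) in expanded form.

Write p(n) = an^2 + bn + c. Substituting each data point gives a linear system:
  9a + 3b + c = -3
  25a + 5b + c = -29
  64a + 8b + c = -98
Solving the system yields a = -2, b = 3, c = 6.
So p(n) = -2n^2 + 3n + 6.
Check: p(5) = -29. ✓

p(n) = -2n^2 + 3n + 6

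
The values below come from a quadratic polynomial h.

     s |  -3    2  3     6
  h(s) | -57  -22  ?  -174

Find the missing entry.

The 3 known points determine the degree-2 polynomial uniquely.
Write h(s) = as^2 + bs + c. Substituting each data point gives a linear system:
  9a - 3b + c = -57
  4a + 2b + c = -22
  36a + 6b + c = -174
Solving the system yields a = -5, b = 2, c = -6.
So h(s) = -5s^2 + 2s - 6.
Then h(3) = -45.

-45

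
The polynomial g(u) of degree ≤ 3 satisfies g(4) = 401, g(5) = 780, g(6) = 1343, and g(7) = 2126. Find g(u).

g(u) = 6u^3 + 2u^2 - 5u + 5

Using the Lagrange interpolation formula with nodes 4, 5, 6, 7:
  L_0(u) = (u - 5)(u - 6)(u - 7) / -6
  L_1(u) = (u - 4)(u - 6)(u - 7) / 2
  L_2(u) = (u - 4)(u - 5)(u - 7) / -2
  L_3(u) = (u - 4)(u - 5)(u - 6) / 6
Then g(u) = 401·L_0(u) + 780·L_1(u) + 1343·L_2(u) + 2126·L_3(u).
Expanding and collecting terms gives g(u) = 6u³ + 2u² - 5u + 5.
Check: g(7) = 2126. ✓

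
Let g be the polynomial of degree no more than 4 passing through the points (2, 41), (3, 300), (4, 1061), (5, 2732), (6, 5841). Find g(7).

Forward differences of the values at u = 2, 3, 4, 5, 6:
  g  : 41  300  1061  2732  5841
  Δ  : 259  761  1671  3109
  Δ^2: 502  910  1438
  Δ^3: 408  528
  Δ^4: 120
The fourth differences are constant, confirming degree 4.
Interpolating (Newton forward form) and evaluating at u = 7 gives g(7) = 11036.

11036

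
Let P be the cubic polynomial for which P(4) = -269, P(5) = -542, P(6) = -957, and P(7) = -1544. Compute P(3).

-108

Using the Lagrange interpolation formula with nodes 4, 5, 6, 7:
  L_0(x) = (x - 5)(x - 6)(x - 7) / -6
  L_1(x) = (x - 4)(x - 6)(x - 7) / 2
  L_2(x) = (x - 4)(x - 5)(x - 7) / -2
  L_3(x) = (x - 4)(x - 5)(x - 6) / 6
Then P(x) = -269·L_0(x) - 542·L_1(x) - 957·L_2(x) - 1544·L_3(x).
Expanding and collecting terms gives P(x) = -5x³ + 4x² - 4x + 3.
Evaluating at x = 3: P(3) = -108.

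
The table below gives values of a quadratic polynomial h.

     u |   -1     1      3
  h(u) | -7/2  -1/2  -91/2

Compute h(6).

-203

Write h(u) = au^2 + bu + c. Substituting each data point gives a linear system:
  a - b + c = -7/2
  a + b + c = -1/2
  9a + 3b + c = -91/2
Solving the system yields a = -6, b = 3/2, c = 4.
So h(u) = -6u² + (3/2)u + 4.
Then h(6) = -203.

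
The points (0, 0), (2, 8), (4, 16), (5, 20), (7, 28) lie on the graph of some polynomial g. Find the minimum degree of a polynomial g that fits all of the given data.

1

Divided differences on the nodes 0, 2, 4, 5, 7:
  order 0: 0  8  16  20  28
  order 1: 4  4  4  4
  order 2: 0  0  0
  order 3: 0  0
  order 4: 0
The order-1 divided differences are all 4 (nonzero) and every higher order vanishes, so the data lies on a polynomial of degree exactly 1.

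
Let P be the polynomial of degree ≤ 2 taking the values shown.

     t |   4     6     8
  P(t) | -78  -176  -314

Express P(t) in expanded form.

P(t) = -5t^2 + t - 2

Using the Lagrange interpolation formula with nodes 4, 6, 8:
  L_0(t) = (t - 6)(t - 8) / 8
  L_1(t) = (t - 4)(t - 8) / -4
  L_2(t) = (t - 4)(t - 6) / 8
Then P(t) = -78·L_0(t) - 176·L_1(t) - 314·L_2(t).
Expanding and collecting terms gives P(t) = -5t^2 + t - 2.
Check: P(4) = -78. ✓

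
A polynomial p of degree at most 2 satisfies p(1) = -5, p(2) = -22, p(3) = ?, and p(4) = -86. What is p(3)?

On equispaced nodes a degree-2 polynomial has vanishing third forward difference, so
  - p(1) + 3·p(2) - 3·p(3) + p(4) = 0.
Substituting the known values and solving for p(3):
  -3·p(3) = 147
  p(3) = -49.

-49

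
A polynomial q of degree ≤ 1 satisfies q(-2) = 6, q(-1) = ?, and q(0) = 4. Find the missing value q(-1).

5

The 2 known points determine the degree-1 polynomial uniquely.
Write q(t) = at + b. Substituting each data point gives a linear system:
  -2a + b = 6
  b = 4
Solving the system yields a = -1, b = 4.
So q(t) = -t + 4.
Then q(-1) = 5.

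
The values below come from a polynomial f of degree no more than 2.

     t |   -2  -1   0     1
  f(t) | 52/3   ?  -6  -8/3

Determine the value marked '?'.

On equispaced nodes a degree-2 polynomial has vanishing third forward difference, so
  - f(-2) + 3·f(-1) - 3·f(0) + f(1) = 0.
Substituting the known values and solving for f(-1):
  3·f(-1) = 2
  f(-1) = 2/3.

2/3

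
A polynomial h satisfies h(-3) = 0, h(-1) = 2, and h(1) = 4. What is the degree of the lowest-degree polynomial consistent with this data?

1

Forward differences of the values at u = -3, -1, 1:
  h  : 0  2  4
  Δ  : 2  2
  Δ^2: 0
The first differences are constant (2) and nonzero, while all higher differences vanish, so the minimal degree is 1.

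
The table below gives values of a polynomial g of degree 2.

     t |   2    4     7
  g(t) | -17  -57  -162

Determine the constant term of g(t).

-1

Write g(t) = at^2 + bt + c. Substituting each data point gives a linear system:
  4a + 2b + c = -17
  16a + 4b + c = -57
  49a + 7b + c = -162
Solving the system yields a = -3, b = -2, c = -1.
So g(t) = -3t² - 2t - 1.
The constant term is -1.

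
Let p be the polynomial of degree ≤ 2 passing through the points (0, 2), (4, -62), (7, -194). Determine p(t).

p(t) = -4t^2 + 2

Write p(t) = at^2 + bt + c. Substituting each data point gives a linear system:
  c = 2
  16a + 4b + c = -62
  49a + 7b + c = -194
Solving the system yields a = -4, b = 0, c = 2.
So p(t) = -4t² + 2.
Check: p(0) = 2. ✓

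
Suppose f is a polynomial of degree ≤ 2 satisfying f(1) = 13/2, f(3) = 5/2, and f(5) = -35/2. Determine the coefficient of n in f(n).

Write f(n) = an^2 + bn + c. Substituting each data point gives a linear system:
  a + b + c = 13/2
  9a + 3b + c = 5/2
  25a + 5b + c = -35/2
Solving the system yields a = -2, b = 6, c = 5/2.
So f(n) = -2n² + 6n + 5/2.
The coefficient of n is 6.

6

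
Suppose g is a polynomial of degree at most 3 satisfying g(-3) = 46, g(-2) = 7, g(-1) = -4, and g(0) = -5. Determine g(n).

Using the Lagrange interpolation formula with nodes -3, -2, -1, 0:
  L_0(n) = (n + 2)(n + 1)n / -6
  L_1(n) = (n + 3)(n + 1)n / 2
  L_2(n) = (n + 3)(n + 2)n / -2
  L_3(n) = (n + 3)(n + 2)(n + 1) / 6
Then g(n) = 46·L_0(n) + 7·L_1(n) - 4·L_2(n) - 5·L_3(n).
Expanding and collecting terms gives g(n) = -3n³ - 4n² - 2n - 5.
Check: g(-1) = -4. ✓

g(n) = -3n^3 - 4n^2 - 2n - 5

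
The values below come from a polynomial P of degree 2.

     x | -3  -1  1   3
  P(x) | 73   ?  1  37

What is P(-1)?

On equispaced nodes a degree-2 polynomial has vanishing third forward difference, so
  - P(-3) + 3·P(-1) - 3·P(1) + P(3) = 0.
Substituting the known values and solving for P(-1):
  3·P(-1) = 39
  P(-1) = 13.

13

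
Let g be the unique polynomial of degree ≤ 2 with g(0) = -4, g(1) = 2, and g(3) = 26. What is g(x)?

Write g(x) = ax^2 + bx + c. Substituting each data point gives a linear system:
  c = -4
  a + b + c = 2
  9a + 3b + c = 26
Solving the system yields a = 2, b = 4, c = -4.
So g(x) = 2x² + 4x - 4.
Check: g(0) = -4. ✓

g(x) = 2x^2 + 4x - 4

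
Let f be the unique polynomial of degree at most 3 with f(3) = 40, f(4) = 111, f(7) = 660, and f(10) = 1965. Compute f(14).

Write f(u) = au^3 + bu^2 + cu + d. Substituting each data point gives a linear system:
  27a + 9b + 3c + d = 40
  64a + 16b + 4c + d = 111
  343a + 49b + 7c + d = 660
  1000a + 100b + 10c + d = 1965
Solving the system yields a = 2, b = 0, c = -3, d = -5.
So f(u) = 2u^3 - 3u - 5.
Then f(14) = 5441.

5441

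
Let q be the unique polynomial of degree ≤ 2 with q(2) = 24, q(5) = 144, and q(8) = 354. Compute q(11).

654

Write q(t) = at^2 + bt + c. Substituting each data point gives a linear system:
  4a + 2b + c = 24
  25a + 5b + c = 144
  64a + 8b + c = 354
Solving the system yields a = 5, b = 5, c = -6.
So q(t) = 5t^2 + 5t - 6.
Then q(11) = 654.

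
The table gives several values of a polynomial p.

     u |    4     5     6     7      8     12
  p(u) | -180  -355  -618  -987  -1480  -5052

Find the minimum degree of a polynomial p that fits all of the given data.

Divided differences on the nodes 4, 5, 6, 7, 8, 12:
  order 0: -180  -355  -618  -987  -1480  -5052
  order 1: -175  -263  -369  -493  -893
  order 2: -44  -53  -62  -80
  order 3: -3  -3  -3
  order 4: 0  0
  order 5: 0
The order-3 divided differences are all -3 (nonzero) and every higher order vanishes, so the data lies on a polynomial of degree exactly 3.

3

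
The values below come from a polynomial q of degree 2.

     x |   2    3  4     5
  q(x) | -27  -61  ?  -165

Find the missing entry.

-107

On equispaced nodes a degree-2 polynomial has vanishing third forward difference, so
  - q(2) + 3·q(3) - 3·q(4) + q(5) = 0.
Substituting the known values and solving for q(4):
  -3·q(4) = 321
  q(4) = -107.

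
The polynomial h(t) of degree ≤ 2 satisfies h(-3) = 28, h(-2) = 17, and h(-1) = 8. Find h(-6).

Using the Lagrange interpolation formula with nodes -3, -2, -1:
  L_0(t) = (t + 2)(t + 1) / 2
  L_1(t) = (t + 3)(t + 1) / -1
  L_2(t) = (t + 3)(t + 2) / 2
Then h(t) = 28·L_0(t) + 17·L_1(t) + 8·L_2(t).
Expanding and collecting terms gives h(t) = t² - 6t + 1.
Evaluating at t = -6: h(-6) = 73.

73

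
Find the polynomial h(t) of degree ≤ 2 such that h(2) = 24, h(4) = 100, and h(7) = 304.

h(t) = 6t^2 + 2t - 4

Write h(t) = at^2 + bt + c. Substituting each data point gives a linear system:
  4a + 2b + c = 24
  16a + 4b + c = 100
  49a + 7b + c = 304
Solving the system yields a = 6, b = 2, c = -4.
So h(t) = 6t^2 + 2t - 4.
Check: h(4) = 100. ✓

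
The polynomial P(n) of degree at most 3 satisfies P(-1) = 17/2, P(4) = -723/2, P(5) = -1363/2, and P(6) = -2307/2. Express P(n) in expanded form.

Write P(n) = an^3 + bn^2 + cn + d. Substituting each data point gives a linear system:
  -a + b - c + d = 17/2
  64a + 16b + 4c + d = -723/2
  125a + 25b + 5c + d = -1363/2
  216a + 36b + 6c + d = -2307/2
Solving the system yields a = -5, b = -1, c = -6, d = -3/2.
So P(n) = -5n^3 - n^2 - 6n - 3/2.
Check: P(4) = -723/2. ✓

P(n) = -5n^3 - n^2 - 6n - 3/2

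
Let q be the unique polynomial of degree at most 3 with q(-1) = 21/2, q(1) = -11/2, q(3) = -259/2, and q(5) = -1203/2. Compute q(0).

Write q(u) = au^3 + bu^2 + cu + d. Substituting each data point gives a linear system:
  -a + b - c + d = 21/2
  a + b + c + d = -11/2
  27a + 9b + 3c + d = -259/2
  125a + 25b + 5c + d = -1203/2
Solving the system yields a = -5, b = 3/2, c = -3, d = 1.
So q(u) = -5u^3 + (3/2)u^2 - 3u + 1.
Then q(0) = 1.

1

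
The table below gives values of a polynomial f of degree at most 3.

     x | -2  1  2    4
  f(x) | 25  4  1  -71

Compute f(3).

Using the Lagrange interpolation formula with nodes -2, 1, 2, 4:
  L_0(x) = (x - 1)(x - 2)(x - 4) / -72
  L_1(x) = (x + 2)(x - 2)(x - 4) / 9
  L_2(x) = (x + 2)(x - 1)(x - 4) / -8
  L_3(x) = (x + 2)(x - 1)(x - 2) / 36
Then f(x) = 25·L_0(x) + 4·L_1(x) + 1·L_2(x) - 71·L_3(x).
Expanding and collecting terms gives f(x) = -2x^3 + 3x^2 + 2x + 1.
Evaluating at x = 3: f(3) = -20.

-20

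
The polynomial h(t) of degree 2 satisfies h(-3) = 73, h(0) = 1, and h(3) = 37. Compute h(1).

Write h(t) = at^2 + bt + c. Substituting each data point gives a linear system:
  9a - 3b + c = 73
  c = 1
  9a + 3b + c = 37
Solving the system yields a = 6, b = -6, c = 1.
So h(t) = 6t^2 - 6t + 1.
Then h(1) = 1.

1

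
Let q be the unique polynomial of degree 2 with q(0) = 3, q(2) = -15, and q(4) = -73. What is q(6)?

-171

Using the Lagrange interpolation formula with nodes 0, 2, 4:
  L_0(u) = (u - 2)(u - 4) / 8
  L_1(u) = u(u - 4) / -4
  L_2(u) = u(u - 2) / 8
Then q(u) = 3·L_0(u) - 15·L_1(u) - 73·L_2(u).
Expanding and collecting terms gives q(u) = -5u^2 + u + 3.
Evaluating at u = 6: q(6) = -171.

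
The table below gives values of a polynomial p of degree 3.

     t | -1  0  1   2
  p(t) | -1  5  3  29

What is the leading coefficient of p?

6

Write p(t) = at^3 + bt^2 + ct + d. Substituting each data point gives a linear system:
  -a + b - c + d = -1
  d = 5
  a + b + c + d = 3
  8a + 4b + 2c + d = 29
Solving the system yields a = 6, b = -4, c = -4, d = 5.
So p(t) = 6t³ - 4t² - 4t + 5.
The leading coefficient is 6.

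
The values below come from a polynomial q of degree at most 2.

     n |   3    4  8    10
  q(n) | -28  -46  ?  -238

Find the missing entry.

The 3 known points determine the degree-2 polynomial uniquely.
Write q(n) = an^2 + bn + c. Substituting each data point gives a linear system:
  9a + 3b + c = -28
  16a + 4b + c = -46
  100a + 10b + c = -238
Solving the system yields a = -2, b = -4, c = 2.
So q(n) = -2n² - 4n + 2.
Then q(8) = -158.

-158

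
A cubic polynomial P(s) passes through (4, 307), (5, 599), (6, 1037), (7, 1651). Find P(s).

P(s) = 5s^3 - 2s^2 + 5s - 1

Write P(s) = as^3 + bs^2 + cs + d. Substituting each data point gives a linear system:
  64a + 16b + 4c + d = 307
  125a + 25b + 5c + d = 599
  216a + 36b + 6c + d = 1037
  343a + 49b + 7c + d = 1651
Solving the system yields a = 5, b = -2, c = 5, d = -1.
So P(s) = 5s^3 - 2s^2 + 5s - 1.
Check: P(7) = 1651. ✓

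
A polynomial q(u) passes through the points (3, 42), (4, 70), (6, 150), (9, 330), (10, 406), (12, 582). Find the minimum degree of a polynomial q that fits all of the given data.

2

Divided differences on the nodes 3, 4, 6, 9, 10, 12:
  order 0: 42  70  150  330  406  582
  order 1: 28  40  60  76  88
  order 2: 4  4  4  4
  order 3: 0  0  0
  order 4: 0  0
  order 5: 0
The order-2 divided differences are all 4 (nonzero) and every higher order vanishes, so the data lies on a polynomial of degree exactly 2.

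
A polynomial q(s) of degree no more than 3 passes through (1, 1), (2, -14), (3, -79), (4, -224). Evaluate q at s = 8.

Using the Lagrange interpolation formula with nodes 1, 2, 3, 4:
  L_0(s) = (s - 2)(s - 3)(s - 4) / -6
  L_1(s) = (s - 1)(s - 3)(s - 4) / 2
  L_2(s) = (s - 1)(s - 2)(s - 4) / -2
  L_3(s) = (s - 1)(s - 2)(s - 3) / 6
Then q(s) = 1·L_0(s) - 14·L_1(s) - 79·L_2(s) - 224·L_3(s).
Expanding and collecting terms gives q(s) = -5s^3 + 5s^2 + 5s - 4.
Evaluating at s = 8: q(8) = -2204.

-2204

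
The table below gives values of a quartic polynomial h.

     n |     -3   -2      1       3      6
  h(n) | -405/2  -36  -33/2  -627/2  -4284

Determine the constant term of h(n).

-6

Write h(n) = an^4 + bn^3 + cn^2 + dn + e. Substituting each data point gives a linear system:
  81a - 27b + 9c - 3d + e = -405/2
  16a - 8b + 4c - 2d + e = -36
  a + b + c + d + e = -33/2
  81a + 27b + 9c + 3d + e = -627/2
  1296a + 216b + 36c + 6d + e = -4284
Solving the system yields a = -3, b = -3/2, c = -1, d = -5, e = -6.
So h(n) = -3n^4 - (3/2)n^3 - n^2 - 5n - 6.
The constant term is -6.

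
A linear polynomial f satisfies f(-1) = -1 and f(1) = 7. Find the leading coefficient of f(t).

Write f(t) = at + b. Substituting each data point gives a linear system:
  -a + b = -1
  a + b = 7
Solving the system yields a = 4, b = 3.
So f(t) = 4t + 3.
The leading coefficient is 4.

4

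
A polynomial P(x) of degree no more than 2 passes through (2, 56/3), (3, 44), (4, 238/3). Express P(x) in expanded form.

P(x) = 5x^2 + (1/3)x - 2

Write P(x) = ax^2 + bx + c. Substituting each data point gives a linear system:
  4a + 2b + c = 56/3
  9a + 3b + c = 44
  16a + 4b + c = 238/3
Solving the system yields a = 5, b = 1/3, c = -2.
So P(x) = 5x² + (1/3)x - 2.
Check: P(4) = 238/3. ✓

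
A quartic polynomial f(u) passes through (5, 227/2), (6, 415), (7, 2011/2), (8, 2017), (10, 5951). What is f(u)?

f(u) = u^4 - 4u^3 - (1/2)u^2 + 1

Using the Lagrange interpolation formula with nodes 5, 6, 7, 8, 10:
  L_0(u) = (u - 6)(u - 7)(u - 8)(u - 10) / 30
  L_1(u) = (u - 5)(u - 7)(u - 8)(u - 10) / -8
  L_2(u) = (u - 5)(u - 6)(u - 8)(u - 10) / 6
  L_3(u) = (u - 5)(u - 6)(u - 7)(u - 10) / -12
  L_4(u) = (u - 5)(u - 6)(u - 7)(u - 8) / 120
Then f(u) = 227/2·L_0(u) + 415·L_1(u) + 2011/2·L_2(u) + 2017·L_3(u) + 5951·L_4(u).
Expanding and collecting terms gives f(u) = u^4 - 4u^3 - (1/2)u^2 + 1.
Check: f(10) = 5951. ✓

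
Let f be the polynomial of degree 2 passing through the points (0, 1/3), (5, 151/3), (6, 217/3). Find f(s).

Using the Lagrange interpolation formula with nodes 0, 5, 6:
  L_0(s) = (s - 5)(s - 6) / 30
  L_1(s) = s(s - 6) / -5
  L_2(s) = s(s - 5) / 6
Then f(s) = 1/3·L_0(s) + 151/3·L_1(s) + 217/3·L_2(s).
Expanding and collecting terms gives f(s) = 2s^2 + 1/3.
Check: f(5) = 151/3. ✓

f(s) = 2s^2 + 1/3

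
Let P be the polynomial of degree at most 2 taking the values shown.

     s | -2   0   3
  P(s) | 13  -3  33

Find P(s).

Using the Lagrange interpolation formula with nodes -2, 0, 3:
  L_0(s) = s(s - 3) / 10
  L_1(s) = (s + 2)(s - 3) / -6
  L_2(s) = (s + 2)s / 15
Then P(s) = 13·L_0(s) - 3·L_1(s) + 33·L_2(s).
Expanding and collecting terms gives P(s) = 4s^2 - 3.
Check: P(0) = -3. ✓

P(s) = 4s^2 - 3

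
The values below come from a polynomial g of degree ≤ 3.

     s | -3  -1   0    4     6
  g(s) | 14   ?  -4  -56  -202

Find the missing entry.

The 4 known points determine the degree-3 polynomial uniquely.
Write g(s) = as^3 + bs^2 + cs + d. Substituting each data point gives a linear system:
  -27a + 9b - 3c + d = 14
  d = -4
  64a + 16b + 4c + d = -56
  216a + 36b + 6c + d = -202
Solving the system yields a = -1, b = 0, c = 3, d = -4.
So g(s) = -s^3 + 3s - 4.
Then g(-1) = -6.

-6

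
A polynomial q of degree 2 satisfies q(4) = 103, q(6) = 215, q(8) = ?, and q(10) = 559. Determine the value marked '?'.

The 3 known points determine the degree-2 polynomial uniquely.
Write q(x) = ax^2 + bx + c. Substituting each data point gives a linear system:
  16a + 4b + c = 103
  36a + 6b + c = 215
  100a + 10b + c = 559
Solving the system yields a = 5, b = 6, c = -1.
So q(x) = 5x² + 6x - 1.
Then q(8) = 367.

367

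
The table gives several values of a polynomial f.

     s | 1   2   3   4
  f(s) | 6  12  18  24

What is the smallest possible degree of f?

1

Forward differences of the values at s = 1, 2, 3, 4:
  f  : 6  12  18  24
  Δ  : 6  6  6
  Δ^2: 0  0
  Δ^3: 0
The first differences are constant (6) and nonzero, while all higher differences vanish, so the minimal degree is 1.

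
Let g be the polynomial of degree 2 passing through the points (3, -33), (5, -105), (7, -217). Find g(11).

-561

Forward differences of the values at u = 3, 5, 7:
  g  : -33  -105  -217
  Δ  : -72  -112
  Δ^2: -40
The second differences are constant, confirming degree 2.
Interpolating (Newton forward form) and evaluating at u = 11 gives g(11) = -561.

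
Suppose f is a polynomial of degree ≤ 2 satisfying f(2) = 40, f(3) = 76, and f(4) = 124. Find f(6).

256

Forward differences of the values at x = 2, 3, 4:
  f  : 40  76  124
  Δ  : 36  48
  Δ^2: 12
The second differences are constant, confirming degree 2.
Interpolating (Newton forward form) and evaluating at x = 6 gives f(6) = 256.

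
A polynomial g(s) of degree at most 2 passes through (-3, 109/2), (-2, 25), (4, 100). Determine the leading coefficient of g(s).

6

Write g(s) = as^2 + bs + c. Substituting each data point gives a linear system:
  9a - 3b + c = 109/2
  4a - 2b + c = 25
  16a + 4b + c = 100
Solving the system yields a = 6, b = 1/2, c = 2.
So g(s) = 6s² + (1/2)s + 2.
The leading coefficient is 6.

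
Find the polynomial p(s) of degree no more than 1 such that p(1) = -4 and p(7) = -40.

p(s) = -6s + 2

Write p(s) = as + b. Substituting each data point gives a linear system:
  a + b = -4
  7a + b = -40
Solving the system yields a = -6, b = 2.
So p(s) = -6s + 2.
Check: p(1) = -4. ✓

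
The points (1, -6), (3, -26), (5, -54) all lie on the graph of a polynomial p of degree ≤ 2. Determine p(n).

Write p(n) = an^2 + bn + c. Substituting each data point gives a linear system:
  a + b + c = -6
  9a + 3b + c = -26
  25a + 5b + c = -54
Solving the system yields a = -1, b = -6, c = 1.
So p(n) = -n^2 - 6n + 1.
Check: p(3) = -26. ✓

p(n) = -n^2 - 6n + 1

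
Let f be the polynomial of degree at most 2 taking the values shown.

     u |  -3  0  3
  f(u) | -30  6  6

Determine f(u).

f(u) = -2u^2 + 6u + 6

Using the Lagrange interpolation formula with nodes -3, 0, 3:
  L_0(u) = u(u - 3) / 18
  L_1(u) = (u + 3)(u - 3) / -9
  L_2(u) = (u + 3)u / 18
Then f(u) = -30·L_0(u) + 6·L_1(u) + 6·L_2(u).
Expanding and collecting terms gives f(u) = -2u^2 + 6u + 6.
Check: f(3) = 6. ✓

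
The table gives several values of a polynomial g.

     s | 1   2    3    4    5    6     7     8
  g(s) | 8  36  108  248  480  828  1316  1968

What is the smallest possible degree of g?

Forward differences of the values at s = 1, 2, 3, 4, 5, 6, 7, 8:
  g  : 8  36  108  248  480  828  1316  1968
  Δ  : 28  72  140  232  348  488  652
  Δ^2: 44  68  92  116  140  164
  Δ^3: 24  24  24  24  24
  Δ^4: 0  0  0  0
  Δ^5: 0  0  0
  Δ^6: 0  0
  Δ^7: 0
The third differences are constant (24) and nonzero, while all higher differences vanish, so the minimal degree is 3.

3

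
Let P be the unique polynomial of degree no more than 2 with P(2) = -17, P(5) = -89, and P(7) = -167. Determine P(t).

P(t) = -3t^2 - 3t + 1

Write P(t) = at^2 + bt + c. Substituting each data point gives a linear system:
  4a + 2b + c = -17
  25a + 5b + c = -89
  49a + 7b + c = -167
Solving the system yields a = -3, b = -3, c = 1.
So P(t) = -3t² - 3t + 1.
Check: P(2) = -17. ✓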